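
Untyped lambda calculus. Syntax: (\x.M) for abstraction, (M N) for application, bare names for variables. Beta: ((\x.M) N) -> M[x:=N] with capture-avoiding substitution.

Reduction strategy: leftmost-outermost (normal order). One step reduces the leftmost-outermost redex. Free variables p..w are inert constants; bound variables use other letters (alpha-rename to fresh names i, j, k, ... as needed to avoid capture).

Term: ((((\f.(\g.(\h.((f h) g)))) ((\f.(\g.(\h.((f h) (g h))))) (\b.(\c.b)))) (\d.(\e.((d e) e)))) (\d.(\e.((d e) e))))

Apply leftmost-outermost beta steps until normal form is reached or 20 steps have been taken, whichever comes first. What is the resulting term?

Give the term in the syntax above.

Step 0: ((((\f.(\g.(\h.((f h) g)))) ((\f.(\g.(\h.((f h) (g h))))) (\b.(\c.b)))) (\d.(\e.((d e) e)))) (\d.(\e.((d e) e))))
Step 1: (((\g.(\h.((((\f.(\g.(\h.((f h) (g h))))) (\b.(\c.b))) h) g))) (\d.(\e.((d e) e)))) (\d.(\e.((d e) e))))
Step 2: ((\h.((((\f.(\g.(\h.((f h) (g h))))) (\b.(\c.b))) h) (\d.(\e.((d e) e))))) (\d.(\e.((d e) e))))
Step 3: ((((\f.(\g.(\h.((f h) (g h))))) (\b.(\c.b))) (\d.(\e.((d e) e)))) (\d.(\e.((d e) e))))
Step 4: (((\g.(\h.(((\b.(\c.b)) h) (g h)))) (\d.(\e.((d e) e)))) (\d.(\e.((d e) e))))
Step 5: ((\h.(((\b.(\c.b)) h) ((\d.(\e.((d e) e))) h))) (\d.(\e.((d e) e))))
Step 6: (((\b.(\c.b)) (\d.(\e.((d e) e)))) ((\d.(\e.((d e) e))) (\d.(\e.((d e) e)))))
Step 7: ((\c.(\d.(\e.((d e) e)))) ((\d.(\e.((d e) e))) (\d.(\e.((d e) e)))))
Step 8: (\d.(\e.((d e) e)))

Answer: (\d.(\e.((d e) e)))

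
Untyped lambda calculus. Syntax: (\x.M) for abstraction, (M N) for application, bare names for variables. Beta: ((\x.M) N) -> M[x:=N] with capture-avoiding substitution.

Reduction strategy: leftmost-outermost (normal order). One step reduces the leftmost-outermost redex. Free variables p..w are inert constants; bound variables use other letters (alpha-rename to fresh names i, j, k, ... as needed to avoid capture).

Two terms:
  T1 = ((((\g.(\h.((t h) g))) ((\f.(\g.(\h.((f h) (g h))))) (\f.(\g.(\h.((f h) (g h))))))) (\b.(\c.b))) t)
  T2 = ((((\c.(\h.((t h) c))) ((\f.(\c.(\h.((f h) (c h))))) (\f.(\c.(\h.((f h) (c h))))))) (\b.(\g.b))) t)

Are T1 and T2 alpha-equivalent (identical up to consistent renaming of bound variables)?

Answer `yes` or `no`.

Term 1: ((((\g.(\h.((t h) g))) ((\f.(\g.(\h.((f h) (g h))))) (\f.(\g.(\h.((f h) (g h))))))) (\b.(\c.b))) t)
Term 2: ((((\c.(\h.((t h) c))) ((\f.(\c.(\h.((f h) (c h))))) (\f.(\c.(\h.((f h) (c h))))))) (\b.(\g.b))) t)
Alpha-equivalence: compare structure up to binder renaming.
Result: True

Answer: yes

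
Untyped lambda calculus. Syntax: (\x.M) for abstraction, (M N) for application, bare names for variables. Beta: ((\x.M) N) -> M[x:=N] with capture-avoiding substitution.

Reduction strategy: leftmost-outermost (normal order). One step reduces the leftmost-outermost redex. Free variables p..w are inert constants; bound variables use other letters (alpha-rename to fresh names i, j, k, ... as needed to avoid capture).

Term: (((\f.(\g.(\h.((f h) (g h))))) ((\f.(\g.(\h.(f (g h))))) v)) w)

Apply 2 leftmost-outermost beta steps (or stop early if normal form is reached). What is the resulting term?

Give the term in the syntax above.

Step 0: (((\f.(\g.(\h.((f h) (g h))))) ((\f.(\g.(\h.(f (g h))))) v)) w)
Step 1: ((\g.(\h.((((\f.(\g.(\h.(f (g h))))) v) h) (g h)))) w)
Step 2: (\h.((((\f.(\g.(\h.(f (g h))))) v) h) (w h)))

Answer: (\h.((((\f.(\g.(\h.(f (g h))))) v) h) (w h)))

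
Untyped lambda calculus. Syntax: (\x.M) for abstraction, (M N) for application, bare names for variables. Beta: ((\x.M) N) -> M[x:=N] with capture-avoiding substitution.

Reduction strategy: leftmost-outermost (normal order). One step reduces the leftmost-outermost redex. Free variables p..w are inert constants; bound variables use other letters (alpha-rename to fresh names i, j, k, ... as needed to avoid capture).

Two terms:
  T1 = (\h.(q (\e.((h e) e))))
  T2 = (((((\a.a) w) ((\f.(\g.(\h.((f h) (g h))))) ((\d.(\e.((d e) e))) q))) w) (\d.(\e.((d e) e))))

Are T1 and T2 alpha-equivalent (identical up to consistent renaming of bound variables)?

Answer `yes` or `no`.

Answer: no

Derivation:
Term 1: (\h.(q (\e.((h e) e))))
Term 2: (((((\a.a) w) ((\f.(\g.(\h.((f h) (g h))))) ((\d.(\e.((d e) e))) q))) w) (\d.(\e.((d e) e))))
Alpha-equivalence: compare structure up to binder renaming.
Result: False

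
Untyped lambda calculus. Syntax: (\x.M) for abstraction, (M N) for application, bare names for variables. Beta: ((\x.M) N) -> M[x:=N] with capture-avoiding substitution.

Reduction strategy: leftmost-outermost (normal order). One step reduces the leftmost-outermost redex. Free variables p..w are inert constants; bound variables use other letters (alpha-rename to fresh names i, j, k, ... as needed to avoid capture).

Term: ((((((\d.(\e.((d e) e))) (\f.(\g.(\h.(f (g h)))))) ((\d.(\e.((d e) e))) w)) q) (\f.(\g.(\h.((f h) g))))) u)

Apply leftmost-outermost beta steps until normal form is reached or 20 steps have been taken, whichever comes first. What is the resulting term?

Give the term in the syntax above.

Step 0: ((((((\d.(\e.((d e) e))) (\f.(\g.(\h.(f (g h)))))) ((\d.(\e.((d e) e))) w)) q) (\f.(\g.(\h.((f h) g))))) u)
Step 1: (((((\e.(((\f.(\g.(\h.(f (g h))))) e) e)) ((\d.(\e.((d e) e))) w)) q) (\f.(\g.(\h.((f h) g))))) u)
Step 2: ((((((\f.(\g.(\h.(f (g h))))) ((\d.(\e.((d e) e))) w)) ((\d.(\e.((d e) e))) w)) q) (\f.(\g.(\h.((f h) g))))) u)
Step 3: (((((\g.(\h.(((\d.(\e.((d e) e))) w) (g h)))) ((\d.(\e.((d e) e))) w)) q) (\f.(\g.(\h.((f h) g))))) u)
Step 4: ((((\h.(((\d.(\e.((d e) e))) w) (((\d.(\e.((d e) e))) w) h))) q) (\f.(\g.(\h.((f h) g))))) u)
Step 5: (((((\d.(\e.((d e) e))) w) (((\d.(\e.((d e) e))) w) q)) (\f.(\g.(\h.((f h) g))))) u)
Step 6: ((((\e.((w e) e)) (((\d.(\e.((d e) e))) w) q)) (\f.(\g.(\h.((f h) g))))) u)
Step 7: ((((w (((\d.(\e.((d e) e))) w) q)) (((\d.(\e.((d e) e))) w) q)) (\f.(\g.(\h.((f h) g))))) u)
Step 8: ((((w ((\e.((w e) e)) q)) (((\d.(\e.((d e) e))) w) q)) (\f.(\g.(\h.((f h) g))))) u)
Step 9: ((((w ((w q) q)) (((\d.(\e.((d e) e))) w) q)) (\f.(\g.(\h.((f h) g))))) u)
Step 10: ((((w ((w q) q)) ((\e.((w e) e)) q)) (\f.(\g.(\h.((f h) g))))) u)
Step 11: ((((w ((w q) q)) ((w q) q)) (\f.(\g.(\h.((f h) g))))) u)

Answer: ((((w ((w q) q)) ((w q) q)) (\f.(\g.(\h.((f h) g))))) u)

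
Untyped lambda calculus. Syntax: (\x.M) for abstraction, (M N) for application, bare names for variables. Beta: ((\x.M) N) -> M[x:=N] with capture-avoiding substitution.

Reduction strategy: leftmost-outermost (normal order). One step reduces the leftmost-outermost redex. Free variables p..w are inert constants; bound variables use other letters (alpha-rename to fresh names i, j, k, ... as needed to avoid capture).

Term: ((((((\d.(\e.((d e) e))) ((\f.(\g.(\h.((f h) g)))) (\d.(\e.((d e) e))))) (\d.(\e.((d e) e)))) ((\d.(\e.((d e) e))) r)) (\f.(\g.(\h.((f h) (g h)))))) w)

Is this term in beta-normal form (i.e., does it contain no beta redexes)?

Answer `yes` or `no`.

Term: ((((((\d.(\e.((d e) e))) ((\f.(\g.(\h.((f h) g)))) (\d.(\e.((d e) e))))) (\d.(\e.((d e) e)))) ((\d.(\e.((d e) e))) r)) (\f.(\g.(\h.((f h) (g h)))))) w)
Found 3 beta redex(es).

Answer: no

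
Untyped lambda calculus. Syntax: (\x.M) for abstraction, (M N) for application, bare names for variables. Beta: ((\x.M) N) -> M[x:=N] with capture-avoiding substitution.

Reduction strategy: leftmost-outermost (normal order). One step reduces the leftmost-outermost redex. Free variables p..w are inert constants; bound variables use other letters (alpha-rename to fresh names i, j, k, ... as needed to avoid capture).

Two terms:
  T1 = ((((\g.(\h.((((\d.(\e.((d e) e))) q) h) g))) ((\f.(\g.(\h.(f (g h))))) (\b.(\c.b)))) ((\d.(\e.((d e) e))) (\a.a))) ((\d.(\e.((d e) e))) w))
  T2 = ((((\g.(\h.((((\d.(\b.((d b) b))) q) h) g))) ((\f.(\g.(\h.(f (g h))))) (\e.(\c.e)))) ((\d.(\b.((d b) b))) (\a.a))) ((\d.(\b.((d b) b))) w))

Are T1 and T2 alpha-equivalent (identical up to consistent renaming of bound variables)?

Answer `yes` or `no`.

Answer: yes

Derivation:
Term 1: ((((\g.(\h.((((\d.(\e.((d e) e))) q) h) g))) ((\f.(\g.(\h.(f (g h))))) (\b.(\c.b)))) ((\d.(\e.((d e) e))) (\a.a))) ((\d.(\e.((d e) e))) w))
Term 2: ((((\g.(\h.((((\d.(\b.((d b) b))) q) h) g))) ((\f.(\g.(\h.(f (g h))))) (\e.(\c.e)))) ((\d.(\b.((d b) b))) (\a.a))) ((\d.(\b.((d b) b))) w))
Alpha-equivalence: compare structure up to binder renaming.
Result: True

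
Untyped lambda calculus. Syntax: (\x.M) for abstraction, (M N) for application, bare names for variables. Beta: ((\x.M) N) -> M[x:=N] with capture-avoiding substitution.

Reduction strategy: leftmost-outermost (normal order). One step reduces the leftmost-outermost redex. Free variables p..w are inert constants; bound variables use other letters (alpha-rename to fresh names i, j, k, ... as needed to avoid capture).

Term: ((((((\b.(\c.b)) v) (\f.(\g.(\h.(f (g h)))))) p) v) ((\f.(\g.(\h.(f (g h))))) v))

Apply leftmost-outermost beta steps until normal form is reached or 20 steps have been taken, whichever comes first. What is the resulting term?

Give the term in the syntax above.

Answer: (((v p) v) (\g.(\h.(v (g h)))))

Derivation:
Step 0: ((((((\b.(\c.b)) v) (\f.(\g.(\h.(f (g h)))))) p) v) ((\f.(\g.(\h.(f (g h))))) v))
Step 1: (((((\c.v) (\f.(\g.(\h.(f (g h)))))) p) v) ((\f.(\g.(\h.(f (g h))))) v))
Step 2: (((v p) v) ((\f.(\g.(\h.(f (g h))))) v))
Step 3: (((v p) v) (\g.(\h.(v (g h)))))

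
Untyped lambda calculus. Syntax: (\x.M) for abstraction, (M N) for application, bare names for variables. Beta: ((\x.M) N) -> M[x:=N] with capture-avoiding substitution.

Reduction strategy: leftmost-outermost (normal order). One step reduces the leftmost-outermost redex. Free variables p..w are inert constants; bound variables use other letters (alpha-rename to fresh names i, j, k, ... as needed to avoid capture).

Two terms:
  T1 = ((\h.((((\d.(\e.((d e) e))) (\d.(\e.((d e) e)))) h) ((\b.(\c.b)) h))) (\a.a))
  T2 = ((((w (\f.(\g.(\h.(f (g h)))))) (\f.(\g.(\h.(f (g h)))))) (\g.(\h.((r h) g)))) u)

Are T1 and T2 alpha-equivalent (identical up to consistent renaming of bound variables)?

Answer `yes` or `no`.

Term 1: ((\h.((((\d.(\e.((d e) e))) (\d.(\e.((d e) e)))) h) ((\b.(\c.b)) h))) (\a.a))
Term 2: ((((w (\f.(\g.(\h.(f (g h)))))) (\f.(\g.(\h.(f (g h)))))) (\g.(\h.((r h) g)))) u)
Alpha-equivalence: compare structure up to binder renaming.
Result: False

Answer: no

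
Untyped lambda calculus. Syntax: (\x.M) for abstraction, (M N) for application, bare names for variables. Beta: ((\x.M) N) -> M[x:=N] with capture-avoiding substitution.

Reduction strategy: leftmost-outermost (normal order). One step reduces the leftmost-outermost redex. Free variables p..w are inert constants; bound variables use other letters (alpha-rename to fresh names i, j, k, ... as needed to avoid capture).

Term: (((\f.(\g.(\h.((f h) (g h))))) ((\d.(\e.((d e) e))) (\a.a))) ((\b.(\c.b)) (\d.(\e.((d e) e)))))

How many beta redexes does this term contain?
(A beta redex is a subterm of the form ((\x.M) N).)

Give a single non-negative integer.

Answer: 3

Derivation:
Term: (((\f.(\g.(\h.((f h) (g h))))) ((\d.(\e.((d e) e))) (\a.a))) ((\b.(\c.b)) (\d.(\e.((d e) e)))))
  Redex: ((\f.(\g.(\h.((f h) (g h))))) ((\d.(\e.((d e) e))) (\a.a)))
  Redex: ((\d.(\e.((d e) e))) (\a.a))
  Redex: ((\b.(\c.b)) (\d.(\e.((d e) e))))
Total redexes: 3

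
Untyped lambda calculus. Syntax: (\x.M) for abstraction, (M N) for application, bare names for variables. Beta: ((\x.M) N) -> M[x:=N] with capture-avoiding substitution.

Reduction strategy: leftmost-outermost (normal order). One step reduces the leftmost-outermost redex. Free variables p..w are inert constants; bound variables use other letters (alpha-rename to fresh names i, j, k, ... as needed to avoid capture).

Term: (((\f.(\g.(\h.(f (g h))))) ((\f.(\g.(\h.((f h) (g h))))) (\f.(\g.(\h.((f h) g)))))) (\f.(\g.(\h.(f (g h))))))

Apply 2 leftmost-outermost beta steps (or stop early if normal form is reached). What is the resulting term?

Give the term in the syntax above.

Answer: (\h.(((\f.(\g.(\h.((f h) (g h))))) (\f.(\g.(\h.((f h) g))))) ((\f.(\g.(\h.(f (g h))))) h)))

Derivation:
Step 0: (((\f.(\g.(\h.(f (g h))))) ((\f.(\g.(\h.((f h) (g h))))) (\f.(\g.(\h.((f h) g)))))) (\f.(\g.(\h.(f (g h))))))
Step 1: ((\g.(\h.(((\f.(\g.(\h.((f h) (g h))))) (\f.(\g.(\h.((f h) g))))) (g h)))) (\f.(\g.(\h.(f (g h))))))
Step 2: (\h.(((\f.(\g.(\h.((f h) (g h))))) (\f.(\g.(\h.((f h) g))))) ((\f.(\g.(\h.(f (g h))))) h)))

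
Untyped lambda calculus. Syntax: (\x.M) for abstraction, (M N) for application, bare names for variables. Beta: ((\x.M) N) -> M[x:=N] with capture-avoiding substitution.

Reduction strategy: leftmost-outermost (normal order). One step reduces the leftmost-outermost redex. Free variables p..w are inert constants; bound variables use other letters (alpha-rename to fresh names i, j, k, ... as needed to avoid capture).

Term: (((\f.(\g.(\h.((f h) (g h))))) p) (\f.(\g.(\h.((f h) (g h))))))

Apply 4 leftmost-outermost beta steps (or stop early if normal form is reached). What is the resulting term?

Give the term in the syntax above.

Step 0: (((\f.(\g.(\h.((f h) (g h))))) p) (\f.(\g.(\h.((f h) (g h))))))
Step 1: ((\g.(\h.((p h) (g h)))) (\f.(\g.(\h.((f h) (g h))))))
Step 2: (\h.((p h) ((\f.(\g.(\h.((f h) (g h))))) h)))
Step 3: (\h.((p h) (\g.(\i.((h i) (g i))))))
Step 4: (normal form reached)

Answer: (\h.((p h) (\g.(\i.((h i) (g i))))))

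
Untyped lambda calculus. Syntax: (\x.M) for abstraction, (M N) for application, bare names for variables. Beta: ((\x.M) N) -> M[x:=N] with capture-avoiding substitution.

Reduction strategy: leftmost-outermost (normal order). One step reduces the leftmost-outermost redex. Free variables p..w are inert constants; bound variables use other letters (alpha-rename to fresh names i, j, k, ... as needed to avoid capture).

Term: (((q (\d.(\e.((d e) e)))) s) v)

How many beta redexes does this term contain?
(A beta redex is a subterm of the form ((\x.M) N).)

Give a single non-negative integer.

Answer: 0

Derivation:
Term: (((q (\d.(\e.((d e) e)))) s) v)
  (no redexes)
Total redexes: 0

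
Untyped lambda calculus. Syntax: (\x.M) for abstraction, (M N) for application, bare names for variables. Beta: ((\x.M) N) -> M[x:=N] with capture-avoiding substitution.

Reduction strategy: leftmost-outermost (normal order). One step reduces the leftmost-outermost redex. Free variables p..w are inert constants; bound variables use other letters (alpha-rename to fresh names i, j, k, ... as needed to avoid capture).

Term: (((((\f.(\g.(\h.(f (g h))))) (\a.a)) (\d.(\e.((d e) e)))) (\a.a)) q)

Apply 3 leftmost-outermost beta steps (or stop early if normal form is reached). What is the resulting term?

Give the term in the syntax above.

Step 0: (((((\f.(\g.(\h.(f (g h))))) (\a.a)) (\d.(\e.((d e) e)))) (\a.a)) q)
Step 1: ((((\g.(\h.((\a.a) (g h)))) (\d.(\e.((d e) e)))) (\a.a)) q)
Step 2: (((\h.((\a.a) ((\d.(\e.((d e) e))) h))) (\a.a)) q)
Step 3: (((\a.a) ((\d.(\e.((d e) e))) (\a.a))) q)

Answer: (((\a.a) ((\d.(\e.((d e) e))) (\a.a))) q)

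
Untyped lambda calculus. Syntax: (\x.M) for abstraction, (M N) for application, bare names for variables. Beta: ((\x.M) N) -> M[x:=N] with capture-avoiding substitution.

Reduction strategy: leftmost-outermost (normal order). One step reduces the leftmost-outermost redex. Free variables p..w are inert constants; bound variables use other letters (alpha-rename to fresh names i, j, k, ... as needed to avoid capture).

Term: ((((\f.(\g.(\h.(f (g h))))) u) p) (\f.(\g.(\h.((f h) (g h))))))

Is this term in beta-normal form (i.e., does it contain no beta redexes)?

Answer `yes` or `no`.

Answer: no

Derivation:
Term: ((((\f.(\g.(\h.(f (g h))))) u) p) (\f.(\g.(\h.((f h) (g h))))))
Found 1 beta redex(es).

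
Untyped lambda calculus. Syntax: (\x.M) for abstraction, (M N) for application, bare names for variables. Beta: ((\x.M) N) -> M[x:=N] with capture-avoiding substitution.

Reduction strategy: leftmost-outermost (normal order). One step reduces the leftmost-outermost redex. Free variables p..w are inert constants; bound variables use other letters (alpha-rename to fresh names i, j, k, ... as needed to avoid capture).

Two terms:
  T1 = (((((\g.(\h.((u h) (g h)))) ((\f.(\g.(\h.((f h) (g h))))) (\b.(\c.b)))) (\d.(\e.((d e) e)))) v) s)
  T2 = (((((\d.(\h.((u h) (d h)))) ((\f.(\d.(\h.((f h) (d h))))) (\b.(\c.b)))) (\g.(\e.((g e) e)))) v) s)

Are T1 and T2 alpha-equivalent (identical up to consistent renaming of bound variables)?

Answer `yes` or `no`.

Term 1: (((((\g.(\h.((u h) (g h)))) ((\f.(\g.(\h.((f h) (g h))))) (\b.(\c.b)))) (\d.(\e.((d e) e)))) v) s)
Term 2: (((((\d.(\h.((u h) (d h)))) ((\f.(\d.(\h.((f h) (d h))))) (\b.(\c.b)))) (\g.(\e.((g e) e)))) v) s)
Alpha-equivalence: compare structure up to binder renaming.
Result: True

Answer: yes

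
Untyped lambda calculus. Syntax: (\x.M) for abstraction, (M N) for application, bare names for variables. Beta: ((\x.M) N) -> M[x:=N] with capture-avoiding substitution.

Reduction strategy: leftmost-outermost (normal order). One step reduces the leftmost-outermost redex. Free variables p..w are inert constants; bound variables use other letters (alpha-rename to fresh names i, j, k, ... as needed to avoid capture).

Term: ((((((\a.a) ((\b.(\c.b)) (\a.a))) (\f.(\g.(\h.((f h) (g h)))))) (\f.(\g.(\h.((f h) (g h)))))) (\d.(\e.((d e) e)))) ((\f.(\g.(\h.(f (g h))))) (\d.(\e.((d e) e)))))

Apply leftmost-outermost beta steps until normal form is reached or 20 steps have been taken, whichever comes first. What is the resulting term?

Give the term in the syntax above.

Step 0: ((((((\a.a) ((\b.(\c.b)) (\a.a))) (\f.(\g.(\h.((f h) (g h)))))) (\f.(\g.(\h.((f h) (g h)))))) (\d.(\e.((d e) e)))) ((\f.(\g.(\h.(f (g h))))) (\d.(\e.((d e) e)))))
Step 1: ((((((\b.(\c.b)) (\a.a)) (\f.(\g.(\h.((f h) (g h)))))) (\f.(\g.(\h.((f h) (g h)))))) (\d.(\e.((d e) e)))) ((\f.(\g.(\h.(f (g h))))) (\d.(\e.((d e) e)))))
Step 2: (((((\c.(\a.a)) (\f.(\g.(\h.((f h) (g h)))))) (\f.(\g.(\h.((f h) (g h)))))) (\d.(\e.((d e) e)))) ((\f.(\g.(\h.(f (g h))))) (\d.(\e.((d e) e)))))
Step 3: ((((\a.a) (\f.(\g.(\h.((f h) (g h)))))) (\d.(\e.((d e) e)))) ((\f.(\g.(\h.(f (g h))))) (\d.(\e.((d e) e)))))
Step 4: (((\f.(\g.(\h.((f h) (g h))))) (\d.(\e.((d e) e)))) ((\f.(\g.(\h.(f (g h))))) (\d.(\e.((d e) e)))))
Step 5: ((\g.(\h.(((\d.(\e.((d e) e))) h) (g h)))) ((\f.(\g.(\h.(f (g h))))) (\d.(\e.((d e) e)))))
Step 6: (\h.(((\d.(\e.((d e) e))) h) (((\f.(\g.(\h.(f (g h))))) (\d.(\e.((d e) e)))) h)))
Step 7: (\h.((\e.((h e) e)) (((\f.(\g.(\h.(f (g h))))) (\d.(\e.((d e) e)))) h)))
Step 8: (\h.((h (((\f.(\g.(\h.(f (g h))))) (\d.(\e.((d e) e)))) h)) (((\f.(\g.(\h.(f (g h))))) (\d.(\e.((d e) e)))) h)))
Step 9: (\h.((h ((\g.(\h.((\d.(\e.((d e) e))) (g h)))) h)) (((\f.(\g.(\h.(f (g h))))) (\d.(\e.((d e) e)))) h)))
Step 10: (\h.((h (\i.((\d.(\e.((d e) e))) (h i)))) (((\f.(\g.(\h.(f (g h))))) (\d.(\e.((d e) e)))) h)))
Step 11: (\h.((h (\i.(\e.(((h i) e) e)))) (((\f.(\g.(\h.(f (g h))))) (\d.(\e.((d e) e)))) h)))
Step 12: (\h.((h (\i.(\e.(((h i) e) e)))) ((\g.(\h.((\d.(\e.((d e) e))) (g h)))) h)))
Step 13: (\h.((h (\i.(\e.(((h i) e) e)))) (\i.((\d.(\e.((d e) e))) (h i)))))
Step 14: (\h.((h (\i.(\e.(((h i) e) e)))) (\i.(\e.(((h i) e) e)))))

Answer: (\h.((h (\i.(\e.(((h i) e) e)))) (\i.(\e.(((h i) e) e)))))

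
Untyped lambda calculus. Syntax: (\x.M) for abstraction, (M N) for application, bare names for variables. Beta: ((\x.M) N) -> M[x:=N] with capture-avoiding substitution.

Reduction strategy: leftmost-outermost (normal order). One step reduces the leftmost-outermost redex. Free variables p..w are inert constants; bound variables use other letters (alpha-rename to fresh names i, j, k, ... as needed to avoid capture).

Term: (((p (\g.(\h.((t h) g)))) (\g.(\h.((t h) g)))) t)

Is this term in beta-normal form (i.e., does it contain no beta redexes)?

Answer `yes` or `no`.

Term: (((p (\g.(\h.((t h) g)))) (\g.(\h.((t h) g)))) t)
No beta redexes found.

Answer: yes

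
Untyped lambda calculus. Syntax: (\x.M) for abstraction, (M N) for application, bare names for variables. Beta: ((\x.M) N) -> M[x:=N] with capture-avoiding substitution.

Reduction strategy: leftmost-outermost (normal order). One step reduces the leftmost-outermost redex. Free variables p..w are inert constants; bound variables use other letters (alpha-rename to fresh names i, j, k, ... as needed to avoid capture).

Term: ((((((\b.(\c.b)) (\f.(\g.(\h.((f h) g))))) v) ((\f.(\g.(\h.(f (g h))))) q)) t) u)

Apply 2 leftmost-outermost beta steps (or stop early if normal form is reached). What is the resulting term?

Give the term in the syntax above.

Answer: ((((\f.(\g.(\h.((f h) g)))) ((\f.(\g.(\h.(f (g h))))) q)) t) u)

Derivation:
Step 0: ((((((\b.(\c.b)) (\f.(\g.(\h.((f h) g))))) v) ((\f.(\g.(\h.(f (g h))))) q)) t) u)
Step 1: (((((\c.(\f.(\g.(\h.((f h) g))))) v) ((\f.(\g.(\h.(f (g h))))) q)) t) u)
Step 2: ((((\f.(\g.(\h.((f h) g)))) ((\f.(\g.(\h.(f (g h))))) q)) t) u)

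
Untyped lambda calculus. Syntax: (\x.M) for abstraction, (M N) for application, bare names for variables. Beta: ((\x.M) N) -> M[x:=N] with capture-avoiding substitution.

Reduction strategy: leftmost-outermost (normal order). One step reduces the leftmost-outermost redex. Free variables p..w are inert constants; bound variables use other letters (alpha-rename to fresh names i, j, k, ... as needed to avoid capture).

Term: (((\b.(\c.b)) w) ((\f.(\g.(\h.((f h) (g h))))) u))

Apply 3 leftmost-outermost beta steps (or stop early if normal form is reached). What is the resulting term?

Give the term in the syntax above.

Step 0: (((\b.(\c.b)) w) ((\f.(\g.(\h.((f h) (g h))))) u))
Step 1: ((\c.w) ((\f.(\g.(\h.((f h) (g h))))) u))
Step 2: w
Step 3: (normal form reached)

Answer: w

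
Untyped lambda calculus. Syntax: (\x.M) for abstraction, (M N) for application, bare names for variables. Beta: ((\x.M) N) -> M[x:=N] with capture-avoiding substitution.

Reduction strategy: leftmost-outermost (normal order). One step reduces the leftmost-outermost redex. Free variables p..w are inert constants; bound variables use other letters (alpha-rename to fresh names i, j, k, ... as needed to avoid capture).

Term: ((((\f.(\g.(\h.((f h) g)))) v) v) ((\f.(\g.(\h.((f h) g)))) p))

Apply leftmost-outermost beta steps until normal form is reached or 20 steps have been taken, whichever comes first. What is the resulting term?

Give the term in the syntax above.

Step 0: ((((\f.(\g.(\h.((f h) g)))) v) v) ((\f.(\g.(\h.((f h) g)))) p))
Step 1: (((\g.(\h.((v h) g))) v) ((\f.(\g.(\h.((f h) g)))) p))
Step 2: ((\h.((v h) v)) ((\f.(\g.(\h.((f h) g)))) p))
Step 3: ((v ((\f.(\g.(\h.((f h) g)))) p)) v)
Step 4: ((v (\g.(\h.((p h) g)))) v)

Answer: ((v (\g.(\h.((p h) g)))) v)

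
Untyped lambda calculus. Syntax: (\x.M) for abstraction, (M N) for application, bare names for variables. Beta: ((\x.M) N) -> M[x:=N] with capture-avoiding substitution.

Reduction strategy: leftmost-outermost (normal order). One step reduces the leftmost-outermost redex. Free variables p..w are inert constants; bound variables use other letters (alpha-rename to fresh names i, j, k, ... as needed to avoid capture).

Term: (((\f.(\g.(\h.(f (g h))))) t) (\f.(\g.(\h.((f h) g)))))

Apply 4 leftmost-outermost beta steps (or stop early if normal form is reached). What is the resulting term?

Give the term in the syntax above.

Step 0: (((\f.(\g.(\h.(f (g h))))) t) (\f.(\g.(\h.((f h) g)))))
Step 1: ((\g.(\h.(t (g h)))) (\f.(\g.(\h.((f h) g)))))
Step 2: (\h.(t ((\f.(\g.(\h.((f h) g)))) h)))
Step 3: (\h.(t (\g.(\i.((h i) g)))))
Step 4: (normal form reached)

Answer: (\h.(t (\g.(\i.((h i) g)))))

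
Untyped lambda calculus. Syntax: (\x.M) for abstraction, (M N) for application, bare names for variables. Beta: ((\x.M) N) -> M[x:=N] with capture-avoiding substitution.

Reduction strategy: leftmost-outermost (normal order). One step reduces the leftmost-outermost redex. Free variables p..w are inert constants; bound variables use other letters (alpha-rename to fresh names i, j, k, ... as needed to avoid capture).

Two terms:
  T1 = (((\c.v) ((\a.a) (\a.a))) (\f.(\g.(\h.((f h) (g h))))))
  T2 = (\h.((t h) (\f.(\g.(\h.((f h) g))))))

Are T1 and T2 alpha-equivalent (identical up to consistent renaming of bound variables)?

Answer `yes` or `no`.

Answer: no

Derivation:
Term 1: (((\c.v) ((\a.a) (\a.a))) (\f.(\g.(\h.((f h) (g h))))))
Term 2: (\h.((t h) (\f.(\g.(\h.((f h) g))))))
Alpha-equivalence: compare structure up to binder renaming.
Result: False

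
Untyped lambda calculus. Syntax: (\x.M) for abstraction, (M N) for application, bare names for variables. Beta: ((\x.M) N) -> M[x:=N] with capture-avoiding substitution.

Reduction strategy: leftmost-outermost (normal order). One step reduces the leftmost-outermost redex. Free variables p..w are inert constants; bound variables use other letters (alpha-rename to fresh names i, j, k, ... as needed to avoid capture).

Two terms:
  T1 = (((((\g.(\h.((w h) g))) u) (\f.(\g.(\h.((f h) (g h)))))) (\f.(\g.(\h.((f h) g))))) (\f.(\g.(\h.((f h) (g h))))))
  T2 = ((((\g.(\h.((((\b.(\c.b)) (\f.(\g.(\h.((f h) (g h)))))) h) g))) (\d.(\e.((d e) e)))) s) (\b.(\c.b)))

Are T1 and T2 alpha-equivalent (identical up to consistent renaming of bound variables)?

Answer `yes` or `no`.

Answer: no

Derivation:
Term 1: (((((\g.(\h.((w h) g))) u) (\f.(\g.(\h.((f h) (g h)))))) (\f.(\g.(\h.((f h) g))))) (\f.(\g.(\h.((f h) (g h))))))
Term 2: ((((\g.(\h.((((\b.(\c.b)) (\f.(\g.(\h.((f h) (g h)))))) h) g))) (\d.(\e.((d e) e)))) s) (\b.(\c.b)))
Alpha-equivalence: compare structure up to binder renaming.
Result: False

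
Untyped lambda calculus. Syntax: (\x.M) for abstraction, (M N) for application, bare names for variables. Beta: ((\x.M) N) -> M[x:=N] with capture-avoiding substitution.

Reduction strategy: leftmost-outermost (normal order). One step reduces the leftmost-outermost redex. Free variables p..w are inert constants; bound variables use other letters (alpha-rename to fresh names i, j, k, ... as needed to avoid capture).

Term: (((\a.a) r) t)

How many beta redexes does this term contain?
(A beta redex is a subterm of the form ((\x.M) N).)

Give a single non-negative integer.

Answer: 1

Derivation:
Term: (((\a.a) r) t)
  Redex: ((\a.a) r)
Total redexes: 1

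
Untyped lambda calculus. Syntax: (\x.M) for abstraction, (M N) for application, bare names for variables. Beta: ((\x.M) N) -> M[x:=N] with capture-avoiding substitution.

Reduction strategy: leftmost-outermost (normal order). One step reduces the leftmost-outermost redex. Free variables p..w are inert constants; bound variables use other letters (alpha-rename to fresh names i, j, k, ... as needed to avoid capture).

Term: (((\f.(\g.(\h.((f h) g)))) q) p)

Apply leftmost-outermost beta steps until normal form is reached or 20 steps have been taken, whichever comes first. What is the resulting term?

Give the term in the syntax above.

Step 0: (((\f.(\g.(\h.((f h) g)))) q) p)
Step 1: ((\g.(\h.((q h) g))) p)
Step 2: (\h.((q h) p))

Answer: (\h.((q h) p))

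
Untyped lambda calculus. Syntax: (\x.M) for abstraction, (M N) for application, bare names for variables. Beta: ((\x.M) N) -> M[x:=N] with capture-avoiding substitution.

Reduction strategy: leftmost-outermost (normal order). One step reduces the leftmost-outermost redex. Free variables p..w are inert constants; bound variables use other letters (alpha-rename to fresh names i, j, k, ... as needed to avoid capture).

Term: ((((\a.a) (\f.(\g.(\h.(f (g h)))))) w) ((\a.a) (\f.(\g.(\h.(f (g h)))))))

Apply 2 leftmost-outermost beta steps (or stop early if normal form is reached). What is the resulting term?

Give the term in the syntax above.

Step 0: ((((\a.a) (\f.(\g.(\h.(f (g h)))))) w) ((\a.a) (\f.(\g.(\h.(f (g h)))))))
Step 1: (((\f.(\g.(\h.(f (g h))))) w) ((\a.a) (\f.(\g.(\h.(f (g h)))))))
Step 2: ((\g.(\h.(w (g h)))) ((\a.a) (\f.(\g.(\h.(f (g h)))))))

Answer: ((\g.(\h.(w (g h)))) ((\a.a) (\f.(\g.(\h.(f (g h)))))))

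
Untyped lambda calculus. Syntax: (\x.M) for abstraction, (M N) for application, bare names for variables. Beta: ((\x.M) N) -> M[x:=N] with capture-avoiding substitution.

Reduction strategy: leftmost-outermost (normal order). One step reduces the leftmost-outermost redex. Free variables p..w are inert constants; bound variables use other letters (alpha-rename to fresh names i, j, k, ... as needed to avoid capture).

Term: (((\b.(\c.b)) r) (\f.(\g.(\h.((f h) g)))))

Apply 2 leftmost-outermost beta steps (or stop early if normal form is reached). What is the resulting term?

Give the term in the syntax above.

Step 0: (((\b.(\c.b)) r) (\f.(\g.(\h.((f h) g)))))
Step 1: ((\c.r) (\f.(\g.(\h.((f h) g)))))
Step 2: r

Answer: r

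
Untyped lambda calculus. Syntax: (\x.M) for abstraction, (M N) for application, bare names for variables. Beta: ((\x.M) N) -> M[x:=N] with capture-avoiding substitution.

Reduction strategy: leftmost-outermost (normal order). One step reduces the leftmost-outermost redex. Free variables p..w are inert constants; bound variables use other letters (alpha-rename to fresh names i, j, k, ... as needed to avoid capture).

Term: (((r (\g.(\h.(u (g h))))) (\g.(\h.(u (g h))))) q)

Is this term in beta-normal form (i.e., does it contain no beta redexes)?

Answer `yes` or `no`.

Term: (((r (\g.(\h.(u (g h))))) (\g.(\h.(u (g h))))) q)
No beta redexes found.

Answer: yes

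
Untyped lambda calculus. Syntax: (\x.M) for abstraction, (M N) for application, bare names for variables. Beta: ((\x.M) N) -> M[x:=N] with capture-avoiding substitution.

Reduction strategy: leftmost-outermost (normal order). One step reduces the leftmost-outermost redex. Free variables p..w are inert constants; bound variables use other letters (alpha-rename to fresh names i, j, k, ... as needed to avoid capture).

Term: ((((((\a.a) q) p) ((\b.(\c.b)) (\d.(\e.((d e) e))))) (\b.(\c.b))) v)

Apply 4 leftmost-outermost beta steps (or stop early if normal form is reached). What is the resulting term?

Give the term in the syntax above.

Step 0: ((((((\a.a) q) p) ((\b.(\c.b)) (\d.(\e.((d e) e))))) (\b.(\c.b))) v)
Step 1: ((((q p) ((\b.(\c.b)) (\d.(\e.((d e) e))))) (\b.(\c.b))) v)
Step 2: ((((q p) (\c.(\d.(\e.((d e) e))))) (\b.(\c.b))) v)
Step 3: (normal form reached)

Answer: ((((q p) (\c.(\d.(\e.((d e) e))))) (\b.(\c.b))) v)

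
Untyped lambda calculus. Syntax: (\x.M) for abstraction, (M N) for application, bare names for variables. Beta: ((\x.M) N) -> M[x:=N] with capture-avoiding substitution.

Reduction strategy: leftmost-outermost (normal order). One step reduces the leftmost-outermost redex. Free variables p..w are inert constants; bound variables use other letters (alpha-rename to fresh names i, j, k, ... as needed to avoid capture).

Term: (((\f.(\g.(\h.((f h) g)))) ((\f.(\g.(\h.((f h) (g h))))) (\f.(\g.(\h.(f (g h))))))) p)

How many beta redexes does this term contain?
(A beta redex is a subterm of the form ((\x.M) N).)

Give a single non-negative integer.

Answer: 2

Derivation:
Term: (((\f.(\g.(\h.((f h) g)))) ((\f.(\g.(\h.((f h) (g h))))) (\f.(\g.(\h.(f (g h))))))) p)
  Redex: ((\f.(\g.(\h.((f h) g)))) ((\f.(\g.(\h.((f h) (g h))))) (\f.(\g.(\h.(f (g h)))))))
  Redex: ((\f.(\g.(\h.((f h) (g h))))) (\f.(\g.(\h.(f (g h))))))
Total redexes: 2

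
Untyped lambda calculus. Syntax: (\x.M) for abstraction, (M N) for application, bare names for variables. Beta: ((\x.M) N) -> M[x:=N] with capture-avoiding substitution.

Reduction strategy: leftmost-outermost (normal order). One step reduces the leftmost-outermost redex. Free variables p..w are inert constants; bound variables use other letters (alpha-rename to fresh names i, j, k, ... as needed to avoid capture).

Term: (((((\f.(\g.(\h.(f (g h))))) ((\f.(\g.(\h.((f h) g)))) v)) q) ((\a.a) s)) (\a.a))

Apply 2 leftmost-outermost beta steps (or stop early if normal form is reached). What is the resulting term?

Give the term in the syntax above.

Answer: (((\h.(((\f.(\g.(\h.((f h) g)))) v) (q h))) ((\a.a) s)) (\a.a))

Derivation:
Step 0: (((((\f.(\g.(\h.(f (g h))))) ((\f.(\g.(\h.((f h) g)))) v)) q) ((\a.a) s)) (\a.a))
Step 1: ((((\g.(\h.(((\f.(\g.(\h.((f h) g)))) v) (g h)))) q) ((\a.a) s)) (\a.a))
Step 2: (((\h.(((\f.(\g.(\h.((f h) g)))) v) (q h))) ((\a.a) s)) (\a.a))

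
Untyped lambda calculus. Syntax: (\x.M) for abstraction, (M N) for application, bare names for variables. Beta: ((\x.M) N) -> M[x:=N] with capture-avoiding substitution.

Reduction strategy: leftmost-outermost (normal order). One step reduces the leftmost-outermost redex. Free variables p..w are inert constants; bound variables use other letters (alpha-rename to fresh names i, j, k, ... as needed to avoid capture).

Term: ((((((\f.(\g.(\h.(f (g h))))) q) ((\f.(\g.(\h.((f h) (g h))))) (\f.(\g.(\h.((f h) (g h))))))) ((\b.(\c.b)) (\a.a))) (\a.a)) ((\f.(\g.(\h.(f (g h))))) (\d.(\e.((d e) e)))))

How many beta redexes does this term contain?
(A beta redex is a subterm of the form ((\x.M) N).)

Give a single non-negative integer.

Answer: 4

Derivation:
Term: ((((((\f.(\g.(\h.(f (g h))))) q) ((\f.(\g.(\h.((f h) (g h))))) (\f.(\g.(\h.((f h) (g h))))))) ((\b.(\c.b)) (\a.a))) (\a.a)) ((\f.(\g.(\h.(f (g h))))) (\d.(\e.((d e) e)))))
  Redex: ((\f.(\g.(\h.(f (g h))))) q)
  Redex: ((\f.(\g.(\h.((f h) (g h))))) (\f.(\g.(\h.((f h) (g h))))))
  Redex: ((\b.(\c.b)) (\a.a))
  Redex: ((\f.(\g.(\h.(f (g h))))) (\d.(\e.((d e) e))))
Total redexes: 4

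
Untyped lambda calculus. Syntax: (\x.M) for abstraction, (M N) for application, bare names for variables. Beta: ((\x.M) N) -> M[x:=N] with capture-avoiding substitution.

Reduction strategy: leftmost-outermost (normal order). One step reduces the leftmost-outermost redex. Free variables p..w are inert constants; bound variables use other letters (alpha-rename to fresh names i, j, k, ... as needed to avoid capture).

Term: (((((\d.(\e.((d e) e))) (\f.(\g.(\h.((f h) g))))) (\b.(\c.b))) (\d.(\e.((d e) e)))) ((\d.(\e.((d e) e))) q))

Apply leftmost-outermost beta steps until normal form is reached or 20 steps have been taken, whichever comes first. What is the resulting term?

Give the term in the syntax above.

Step 0: (((((\d.(\e.((d e) e))) (\f.(\g.(\h.((f h) g))))) (\b.(\c.b))) (\d.(\e.((d e) e)))) ((\d.(\e.((d e) e))) q))
Step 1: ((((\e.(((\f.(\g.(\h.((f h) g)))) e) e)) (\b.(\c.b))) (\d.(\e.((d e) e)))) ((\d.(\e.((d e) e))) q))
Step 2: (((((\f.(\g.(\h.((f h) g)))) (\b.(\c.b))) (\b.(\c.b))) (\d.(\e.((d e) e)))) ((\d.(\e.((d e) e))) q))
Step 3: ((((\g.(\h.(((\b.(\c.b)) h) g))) (\b.(\c.b))) (\d.(\e.((d e) e)))) ((\d.(\e.((d e) e))) q))
Step 4: (((\h.(((\b.(\c.b)) h) (\b.(\c.b)))) (\d.(\e.((d e) e)))) ((\d.(\e.((d e) e))) q))
Step 5: ((((\b.(\c.b)) (\d.(\e.((d e) e)))) (\b.(\c.b))) ((\d.(\e.((d e) e))) q))
Step 6: (((\c.(\d.(\e.((d e) e)))) (\b.(\c.b))) ((\d.(\e.((d e) e))) q))
Step 7: ((\d.(\e.((d e) e))) ((\d.(\e.((d e) e))) q))
Step 8: (\e.((((\d.(\e.((d e) e))) q) e) e))
Step 9: (\e.(((\e.((q e) e)) e) e))
Step 10: (\e.(((q e) e) e))

Answer: (\e.(((q e) e) e))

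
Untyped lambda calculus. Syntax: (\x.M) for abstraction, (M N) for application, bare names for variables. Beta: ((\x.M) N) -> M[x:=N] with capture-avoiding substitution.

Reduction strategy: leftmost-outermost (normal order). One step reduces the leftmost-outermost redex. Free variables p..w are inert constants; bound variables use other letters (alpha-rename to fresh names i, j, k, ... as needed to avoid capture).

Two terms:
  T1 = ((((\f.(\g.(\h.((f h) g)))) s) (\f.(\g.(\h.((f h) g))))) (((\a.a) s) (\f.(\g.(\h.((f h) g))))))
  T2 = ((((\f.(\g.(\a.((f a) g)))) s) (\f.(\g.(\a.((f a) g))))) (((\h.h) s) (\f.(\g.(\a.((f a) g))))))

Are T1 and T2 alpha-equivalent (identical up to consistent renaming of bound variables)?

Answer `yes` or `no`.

Term 1: ((((\f.(\g.(\h.((f h) g)))) s) (\f.(\g.(\h.((f h) g))))) (((\a.a) s) (\f.(\g.(\h.((f h) g))))))
Term 2: ((((\f.(\g.(\a.((f a) g)))) s) (\f.(\g.(\a.((f a) g))))) (((\h.h) s) (\f.(\g.(\a.((f a) g))))))
Alpha-equivalence: compare structure up to binder renaming.
Result: True

Answer: yes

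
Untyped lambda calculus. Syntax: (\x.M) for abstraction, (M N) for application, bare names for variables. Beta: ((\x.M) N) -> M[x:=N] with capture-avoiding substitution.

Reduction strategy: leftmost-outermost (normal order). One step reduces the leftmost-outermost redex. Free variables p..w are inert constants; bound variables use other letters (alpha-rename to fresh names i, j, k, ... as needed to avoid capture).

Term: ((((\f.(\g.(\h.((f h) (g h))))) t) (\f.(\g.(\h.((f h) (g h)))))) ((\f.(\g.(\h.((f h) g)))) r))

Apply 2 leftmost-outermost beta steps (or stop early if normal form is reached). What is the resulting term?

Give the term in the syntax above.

Answer: ((\h.((t h) ((\f.(\g.(\h.((f h) (g h))))) h))) ((\f.(\g.(\h.((f h) g)))) r))

Derivation:
Step 0: ((((\f.(\g.(\h.((f h) (g h))))) t) (\f.(\g.(\h.((f h) (g h)))))) ((\f.(\g.(\h.((f h) g)))) r))
Step 1: (((\g.(\h.((t h) (g h)))) (\f.(\g.(\h.((f h) (g h)))))) ((\f.(\g.(\h.((f h) g)))) r))
Step 2: ((\h.((t h) ((\f.(\g.(\h.((f h) (g h))))) h))) ((\f.(\g.(\h.((f h) g)))) r))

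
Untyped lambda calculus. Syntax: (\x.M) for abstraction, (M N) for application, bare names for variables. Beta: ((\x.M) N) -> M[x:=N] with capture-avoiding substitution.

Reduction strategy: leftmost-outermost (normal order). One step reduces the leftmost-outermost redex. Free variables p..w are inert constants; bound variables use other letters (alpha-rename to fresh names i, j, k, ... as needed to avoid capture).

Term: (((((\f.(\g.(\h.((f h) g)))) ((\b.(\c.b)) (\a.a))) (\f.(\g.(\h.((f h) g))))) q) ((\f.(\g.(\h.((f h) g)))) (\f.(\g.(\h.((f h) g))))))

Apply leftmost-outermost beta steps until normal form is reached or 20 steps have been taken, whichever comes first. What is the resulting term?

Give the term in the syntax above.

Step 0: (((((\f.(\g.(\h.((f h) g)))) ((\b.(\c.b)) (\a.a))) (\f.(\g.(\h.((f h) g))))) q) ((\f.(\g.(\h.((f h) g)))) (\f.(\g.(\h.((f h) g))))))
Step 1: ((((\g.(\h.((((\b.(\c.b)) (\a.a)) h) g))) (\f.(\g.(\h.((f h) g))))) q) ((\f.(\g.(\h.((f h) g)))) (\f.(\g.(\h.((f h) g))))))
Step 2: (((\h.((((\b.(\c.b)) (\a.a)) h) (\f.(\g.(\h.((f h) g)))))) q) ((\f.(\g.(\h.((f h) g)))) (\f.(\g.(\h.((f h) g))))))
Step 3: (((((\b.(\c.b)) (\a.a)) q) (\f.(\g.(\h.((f h) g))))) ((\f.(\g.(\h.((f h) g)))) (\f.(\g.(\h.((f h) g))))))
Step 4: ((((\c.(\a.a)) q) (\f.(\g.(\h.((f h) g))))) ((\f.(\g.(\h.((f h) g)))) (\f.(\g.(\h.((f h) g))))))
Step 5: (((\a.a) (\f.(\g.(\h.((f h) g))))) ((\f.(\g.(\h.((f h) g)))) (\f.(\g.(\h.((f h) g))))))
Step 6: ((\f.(\g.(\h.((f h) g)))) ((\f.(\g.(\h.((f h) g)))) (\f.(\g.(\h.((f h) g))))))
Step 7: (\g.(\h.((((\f.(\g.(\h.((f h) g)))) (\f.(\g.(\h.((f h) g))))) h) g)))
Step 8: (\g.(\h.(((\g.(\h.(((\f.(\g.(\h.((f h) g)))) h) g))) h) g)))
Step 9: (\g.(\h.((\i.(((\f.(\g.(\h.((f h) g)))) i) h)) g)))
Step 10: (\g.(\h.(((\f.(\g.(\h.((f h) g)))) g) h)))
Step 11: (\g.(\h.((\i.(\h.((g h) i))) h)))
Step 12: (\g.(\h.(\j.((g j) h))))

Answer: (\g.(\h.(\j.((g j) h))))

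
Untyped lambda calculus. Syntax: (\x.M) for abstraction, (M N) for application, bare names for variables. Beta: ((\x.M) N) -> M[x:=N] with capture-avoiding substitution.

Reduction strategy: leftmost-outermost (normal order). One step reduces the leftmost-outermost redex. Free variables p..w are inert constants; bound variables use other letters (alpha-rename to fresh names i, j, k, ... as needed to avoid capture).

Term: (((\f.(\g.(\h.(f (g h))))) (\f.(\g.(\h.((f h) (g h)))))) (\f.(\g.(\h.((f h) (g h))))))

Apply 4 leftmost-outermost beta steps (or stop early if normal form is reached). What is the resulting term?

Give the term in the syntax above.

Step 0: (((\f.(\g.(\h.(f (g h))))) (\f.(\g.(\h.((f h) (g h)))))) (\f.(\g.(\h.((f h) (g h))))))
Step 1: ((\g.(\h.((\f.(\g.(\h.((f h) (g h))))) (g h)))) (\f.(\g.(\h.((f h) (g h))))))
Step 2: (\h.((\f.(\g.(\h.((f h) (g h))))) ((\f.(\g.(\h.((f h) (g h))))) h)))
Step 3: (\h.(\g.(\i.((((\f.(\g.(\h.((f h) (g h))))) h) i) (g i)))))
Step 4: (\h.(\g.(\i.(((\g.(\i.((h i) (g i)))) i) (g i)))))

Answer: (\h.(\g.(\i.(((\g.(\i.((h i) (g i)))) i) (g i)))))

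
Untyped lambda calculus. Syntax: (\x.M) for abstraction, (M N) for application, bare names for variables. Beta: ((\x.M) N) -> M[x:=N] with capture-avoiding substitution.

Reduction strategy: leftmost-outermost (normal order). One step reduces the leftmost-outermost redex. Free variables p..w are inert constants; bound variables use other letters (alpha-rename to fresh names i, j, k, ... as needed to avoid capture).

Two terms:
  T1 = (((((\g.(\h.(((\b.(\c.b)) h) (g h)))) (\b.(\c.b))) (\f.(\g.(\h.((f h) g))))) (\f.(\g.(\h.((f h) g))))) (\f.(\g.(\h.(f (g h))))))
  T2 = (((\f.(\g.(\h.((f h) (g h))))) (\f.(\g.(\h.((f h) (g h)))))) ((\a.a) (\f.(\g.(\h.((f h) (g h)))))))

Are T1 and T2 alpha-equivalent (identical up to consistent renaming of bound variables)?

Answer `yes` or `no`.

Answer: no

Derivation:
Term 1: (((((\g.(\h.(((\b.(\c.b)) h) (g h)))) (\b.(\c.b))) (\f.(\g.(\h.((f h) g))))) (\f.(\g.(\h.((f h) g))))) (\f.(\g.(\h.(f (g h))))))
Term 2: (((\f.(\g.(\h.((f h) (g h))))) (\f.(\g.(\h.((f h) (g h)))))) ((\a.a) (\f.(\g.(\h.((f h) (g h)))))))
Alpha-equivalence: compare structure up to binder renaming.
Result: False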